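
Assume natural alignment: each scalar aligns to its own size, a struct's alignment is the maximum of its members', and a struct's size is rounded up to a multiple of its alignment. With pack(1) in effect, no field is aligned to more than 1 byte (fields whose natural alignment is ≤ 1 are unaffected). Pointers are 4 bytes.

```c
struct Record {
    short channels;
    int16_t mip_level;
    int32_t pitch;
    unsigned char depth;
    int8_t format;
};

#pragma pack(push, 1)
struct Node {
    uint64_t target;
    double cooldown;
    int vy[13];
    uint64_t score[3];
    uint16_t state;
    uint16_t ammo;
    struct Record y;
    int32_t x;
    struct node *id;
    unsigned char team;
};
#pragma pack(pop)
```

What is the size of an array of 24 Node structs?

Record: @0: channels [2B, align 2] → 2; @2: mip_level [2B, align 2] → 4; @4: pitch [4B, align 4] → 8; @8: depth [1B, align 1] → 9; @9: format [1B, align 1] → 10; +2 tail pad (align 4); size 12, align 4
@0: target [8B, align 1] → 8
@8: cooldown [8B, align 1] → 16
@16: vy [52B, align 1] → 68
@68: score [24B, align 1] → 92
@92: state [2B, align 1] → 94
@94: ammo [2B, align 1] → 96
@96: y [12B, align 1] → 108
@108: x [4B, align 1] → 112
@112: id [4B, align 1] → 116
@116: team [1B, align 1] → 117
size 117, align 1
array of 24: 24 × 117 = 2808

2808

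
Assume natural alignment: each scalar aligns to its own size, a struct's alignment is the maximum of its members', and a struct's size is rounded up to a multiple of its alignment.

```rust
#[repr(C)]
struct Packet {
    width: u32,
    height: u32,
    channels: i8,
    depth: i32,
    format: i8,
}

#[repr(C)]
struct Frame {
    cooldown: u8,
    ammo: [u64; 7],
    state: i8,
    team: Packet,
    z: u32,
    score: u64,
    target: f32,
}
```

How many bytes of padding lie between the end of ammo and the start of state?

0

Packet: @0: width [4B, align 4] → 4; @4: height [4B, align 4] → 8; @8: channels [1B, align 1] → 9; +3 pad (align 4); @12: depth [4B, align 4] → 16; @16: format [1B, align 1] → 17; +3 tail pad (align 4); size 20, align 4
@0: cooldown [1B, align 1] → 1
+7 pad (align 8)
@8: ammo [56B, align 8] → 64
@64: state [1B, align 1] → 65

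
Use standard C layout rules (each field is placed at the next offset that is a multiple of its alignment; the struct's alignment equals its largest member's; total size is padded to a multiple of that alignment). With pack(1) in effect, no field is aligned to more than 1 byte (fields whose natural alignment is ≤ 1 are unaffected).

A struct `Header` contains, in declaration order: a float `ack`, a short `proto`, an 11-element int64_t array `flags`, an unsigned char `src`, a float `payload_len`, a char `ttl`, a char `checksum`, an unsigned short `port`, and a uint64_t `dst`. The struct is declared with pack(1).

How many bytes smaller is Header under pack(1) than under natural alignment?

natural layout:
  0..4  ack  (4B, 4-aligned)
  4..6  proto  (2B, 2-aligned)
  6..8  -- padding (2B)
  8..96  flags  (88B, 8-aligned)
  96..97  src  (1B, 1-aligned)
  97..100  -- padding (3B)
  100..104  payload_len  (4B, 4-aligned)
  104..105  ttl  (1B, 1-aligned)
  105..106  checksum  (1B, 1-aligned)
  106..108  port  (2B, 2-aligned)
  108..112  -- padding (4B)
  112..120  dst  (8B, 8-aligned)
  sizeof = 120, alignof = 8
packed(1) layout:
  0..4  ack  (4B, 1-aligned)
  4..6  proto  (2B, 1-aligned)
  6..94  flags  (88B, 1-aligned)
  94..95  src  (1B, 1-aligned)
  95..99  payload_len  (4B, 1-aligned)
  99..100  ttl  (1B, 1-aligned)
  100..101  checksum  (1B, 1-aligned)
  101..103  port  (2B, 1-aligned)
  103..111  dst  (8B, 1-aligned)
  sizeof = 111, alignof = 1
120 − 111 = 9

9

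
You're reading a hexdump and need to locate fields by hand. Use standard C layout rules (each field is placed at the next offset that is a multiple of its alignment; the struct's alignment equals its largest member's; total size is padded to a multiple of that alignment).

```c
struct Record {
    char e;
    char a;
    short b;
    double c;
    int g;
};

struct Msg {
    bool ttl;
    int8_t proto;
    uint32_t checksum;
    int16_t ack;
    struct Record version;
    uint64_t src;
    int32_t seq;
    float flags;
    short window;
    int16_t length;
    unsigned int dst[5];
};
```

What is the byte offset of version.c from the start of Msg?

Record: @0: e [1B, align 1] → 1; @1: a [1B, align 1] → 2; @2: b [2B, align 2] → 4; +4 pad (align 8); @8: c [8B, align 8] → 16; @16: g [4B, align 4] → 20; +4 tail pad (align 8); size 24, align 8
@0: ttl [1B, align 1] → 1
@1: proto [1B, align 1] → 2
+2 pad (align 4)
@4: checksum [4B, align 4] → 8
@8: ack [2B, align 2] → 10
+6 pad (align 8)
@16: version [24B, align 8] → 40
within Record: c at 8
16 + 8 = 24

24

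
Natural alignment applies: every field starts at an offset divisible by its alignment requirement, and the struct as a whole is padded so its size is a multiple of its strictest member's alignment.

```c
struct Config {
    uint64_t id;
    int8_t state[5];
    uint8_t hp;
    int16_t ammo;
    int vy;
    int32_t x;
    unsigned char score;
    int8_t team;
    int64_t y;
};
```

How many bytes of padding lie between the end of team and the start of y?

6

id at 0 (size 8, align 8) → ends 8
state at 8 (size 5, align 1) → ends 13
hp at 13 (size 1, align 1) → ends 14
ammo at 14 (size 2, align 2) → ends 16
vy at 16 (size 4, align 4) → ends 20
x at 20 (size 4, align 4) → ends 24
score at 24 (size 1, align 1) → ends 25
team at 25 (size 1, align 1) → ends 26
pad 6 to align 8 for y
y at 32 (size 8, align 8) → ends 40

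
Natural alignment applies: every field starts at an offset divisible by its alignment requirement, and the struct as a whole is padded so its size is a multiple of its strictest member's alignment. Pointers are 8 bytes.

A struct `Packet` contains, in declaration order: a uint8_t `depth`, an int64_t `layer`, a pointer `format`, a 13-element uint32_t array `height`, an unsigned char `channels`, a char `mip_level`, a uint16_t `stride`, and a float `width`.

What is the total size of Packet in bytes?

88 bytes

0..1  depth  (1B, 1-aligned)
1..8  -- padding (7B)
8..16  layer  (8B, 8-aligned)
16..24  format  (8B, 8-aligned)
24..76  height  (52B, 4-aligned)
76..77  channels  (1B, 1-aligned)
77..78  mip_level  (1B, 1-aligned)
78..80  stride  (2B, 2-aligned)
80..84  width  (4B, 4-aligned)
84..88  -- tail padding (4B)
sizeof = 88, alignof = 8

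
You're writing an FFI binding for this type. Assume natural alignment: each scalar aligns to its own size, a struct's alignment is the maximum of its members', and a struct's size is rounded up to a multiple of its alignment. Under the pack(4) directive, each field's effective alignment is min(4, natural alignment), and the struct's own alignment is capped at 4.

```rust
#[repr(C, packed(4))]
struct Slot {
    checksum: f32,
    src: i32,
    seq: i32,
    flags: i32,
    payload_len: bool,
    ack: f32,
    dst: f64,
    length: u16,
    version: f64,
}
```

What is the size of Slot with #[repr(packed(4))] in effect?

44

@0: checksum [4B, align 4] → 4
@4: src [4B, align 4] → 8
@8: seq [4B, align 4] → 12
@12: flags [4B, align 4] → 16
@16: payload_len [1B, align 1] → 17
+3 pad (align 4)
@20: ack [4B, align 4] → 24
@24: dst [8B, align 4] → 32
@32: length [2B, align 2] → 34
+2 pad (align 4)
@36: version [8B, align 4] → 44
size 44, align 4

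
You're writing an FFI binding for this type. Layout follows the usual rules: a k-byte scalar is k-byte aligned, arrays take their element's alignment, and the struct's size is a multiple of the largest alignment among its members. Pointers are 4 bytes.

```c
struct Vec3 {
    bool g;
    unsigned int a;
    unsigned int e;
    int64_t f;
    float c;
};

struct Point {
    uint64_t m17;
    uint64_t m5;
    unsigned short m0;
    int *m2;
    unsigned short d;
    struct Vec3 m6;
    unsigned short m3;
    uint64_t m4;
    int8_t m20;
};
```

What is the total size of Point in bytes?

Vec3: 0..1  g  (1B, 1-aligned); 1..4  -- padding (3B); 4..8  a  (4B, 4-aligned); 8..12  e  (4B, 4-aligned); 12..16  -- padding (4B); 16..24  f  (8B, 8-aligned); 24..28  c  (4B, 4-aligned); 28..32  -- tail padding (4B); sizeof = 32, alignof = 8
0..8  m17  (8B, 8-aligned)
8..16  m5  (8B, 8-aligned)
16..18  m0  (2B, 2-aligned)
18..20  -- padding (2B)
20..24  m2  (4B, 4-aligned)
24..26  d  (2B, 2-aligned)
26..32  -- padding (6B)
32..64  m6  (32B, 8-aligned)
64..66  m3  (2B, 2-aligned)
66..72  -- padding (6B)
72..80  m4  (8B, 8-aligned)
80..81  m20  (1B, 1-aligned)
81..88  -- tail padding (7B)
sizeof = 88, alignof = 8

88 bytes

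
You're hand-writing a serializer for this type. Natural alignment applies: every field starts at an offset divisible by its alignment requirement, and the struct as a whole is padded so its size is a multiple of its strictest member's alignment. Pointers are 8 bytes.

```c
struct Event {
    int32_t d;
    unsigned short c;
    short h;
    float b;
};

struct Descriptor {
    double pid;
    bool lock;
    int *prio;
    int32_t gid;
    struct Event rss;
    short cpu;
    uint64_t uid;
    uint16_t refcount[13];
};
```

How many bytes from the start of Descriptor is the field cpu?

Event: d at 0 (size 4, align 4) → ends 4; c at 4 (size 2, align 2) → ends 6; h at 6 (size 2, align 2) → ends 8; b at 8 (size 4, align 4) → ends 12; total 12 bytes, alignment 4
pid at 0 (size 8, align 8) → ends 8
lock at 8 (size 1, align 1) → ends 9
pad 7 to align 8 for prio
prio at 16 (size 8, align 8) → ends 24
gid at 24 (size 4, align 4) → ends 28
rss at 28 (size 12, align 4) → ends 40
cpu at 40 (size 2, align 2) → ends 42

40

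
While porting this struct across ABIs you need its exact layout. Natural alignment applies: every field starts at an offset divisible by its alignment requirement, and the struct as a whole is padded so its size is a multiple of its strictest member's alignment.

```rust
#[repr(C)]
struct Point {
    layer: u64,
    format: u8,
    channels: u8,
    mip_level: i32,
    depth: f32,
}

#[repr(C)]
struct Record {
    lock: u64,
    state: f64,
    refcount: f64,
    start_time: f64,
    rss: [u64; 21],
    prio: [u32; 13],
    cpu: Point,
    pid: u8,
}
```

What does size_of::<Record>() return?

Point: 0..8  layer  (8B, 8-aligned); 8..9  format  (1B, 1-aligned); 9..10  channels  (1B, 1-aligned); 10..12  -- padding (2B); 12..16  mip_level  (4B, 4-aligned); 16..20  depth  (4B, 4-aligned); 20..24  -- tail padding (4B); sizeof = 24, alignof = 8
0..8  lock  (8B, 8-aligned)
8..16  state  (8B, 8-aligned)
16..24  refcount  (8B, 8-aligned)
24..32  start_time  (8B, 8-aligned)
32..200  rss  (168B, 8-aligned)
200..252  prio  (52B, 4-aligned)
252..256  -- padding (4B)
256..280  cpu  (24B, 8-aligned)
280..281  pid  (1B, 1-aligned)
281..288  -- tail padding (7B)
sizeof = 288, alignof = 8

288 bytes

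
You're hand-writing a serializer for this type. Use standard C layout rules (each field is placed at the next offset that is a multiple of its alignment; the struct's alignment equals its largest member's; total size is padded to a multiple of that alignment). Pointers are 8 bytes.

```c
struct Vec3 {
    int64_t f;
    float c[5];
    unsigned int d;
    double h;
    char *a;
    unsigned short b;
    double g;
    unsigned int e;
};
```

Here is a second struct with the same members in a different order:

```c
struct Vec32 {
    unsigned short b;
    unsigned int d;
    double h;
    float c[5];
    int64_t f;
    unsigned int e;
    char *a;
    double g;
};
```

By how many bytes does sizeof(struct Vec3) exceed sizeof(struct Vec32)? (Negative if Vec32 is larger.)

0

@0: f [8B, align 8] → 8
@8: c [20B, align 4] → 28
@28: d [4B, align 4] → 32
@32: h [8B, align 8] → 40
@40: a [8B, align 8] → 48
@48: b [2B, align 2] → 50
+6 pad (align 8)
@56: g [8B, align 8] → 64
@64: e [4B, align 4] → 68
+4 tail pad (align 8)
size 72, align 8
— Vec32 —
@0: b [2B, align 2] → 2
+2 pad (align 4)
@4: d [4B, align 4] → 8
@8: h [8B, align 8] → 16
@16: c [20B, align 4] → 36
+4 pad (align 8)
@40: f [8B, align 8] → 48
@48: e [4B, align 4] → 52
+4 pad (align 8)
@56: a [8B, align 8] → 64
@64: g [8B, align 8] → 72
size 72, align 8
72 − 72 = 0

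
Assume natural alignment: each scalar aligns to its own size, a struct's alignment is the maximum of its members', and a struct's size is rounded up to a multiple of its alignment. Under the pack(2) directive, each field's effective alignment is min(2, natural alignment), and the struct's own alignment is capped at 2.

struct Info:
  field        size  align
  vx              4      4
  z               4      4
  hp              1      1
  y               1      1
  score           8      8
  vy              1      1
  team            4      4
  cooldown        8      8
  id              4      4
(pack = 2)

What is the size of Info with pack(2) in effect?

0..4  vx  (4B, 2-aligned)
4..8  z  (4B, 2-aligned)
8..9  hp  (1B, 1-aligned)
9..10  y  (1B, 1-aligned)
10..18  score  (8B, 2-aligned)
18..19  vy  (1B, 1-aligned)
19..20  -- padding (1B)
20..24  team  (4B, 2-aligned)
24..32  cooldown  (8B, 2-aligned)
32..36  id  (4B, 2-aligned)
sizeof = 36, alignof = 2

36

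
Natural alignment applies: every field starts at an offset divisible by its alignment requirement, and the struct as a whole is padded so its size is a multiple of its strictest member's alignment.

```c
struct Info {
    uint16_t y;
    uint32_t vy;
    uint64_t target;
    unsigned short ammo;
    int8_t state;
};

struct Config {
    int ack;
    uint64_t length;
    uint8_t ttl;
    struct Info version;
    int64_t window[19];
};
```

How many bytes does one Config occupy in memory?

Info: 0..2  y  (2B, 2-aligned); 2..4  -- padding (2B); 4..8  vy  (4B, 4-aligned); 8..16  target  (8B, 8-aligned); 16..18  ammo  (2B, 2-aligned); 18..19  state  (1B, 1-aligned); 19..24  -- tail padding (5B); sizeof = 24, alignof = 8
0..4  ack  (4B, 4-aligned)
4..8  -- padding (4B)
8..16  length  (8B, 8-aligned)
16..17  ttl  (1B, 1-aligned)
17..24  -- padding (7B)
24..48  version  (24B, 8-aligned)
48..200  window  (152B, 8-aligned)
sizeof = 200, alignof = 8

200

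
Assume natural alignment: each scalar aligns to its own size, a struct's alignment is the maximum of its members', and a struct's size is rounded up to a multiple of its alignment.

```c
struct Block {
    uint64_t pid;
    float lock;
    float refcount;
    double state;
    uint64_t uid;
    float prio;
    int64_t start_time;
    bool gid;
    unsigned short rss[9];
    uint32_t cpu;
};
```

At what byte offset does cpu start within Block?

68

0..8  pid  (8B, 8-aligned)
8..12  lock  (4B, 4-aligned)
12..16  refcount  (4B, 4-aligned)
16..24  state  (8B, 8-aligned)
24..32  uid  (8B, 8-aligned)
32..36  prio  (4B, 4-aligned)
36..40  -- padding (4B)
40..48  start_time  (8B, 8-aligned)
48..49  gid  (1B, 1-aligned)
49..50  -- padding (1B)
50..68  rss  (18B, 2-aligned)
68..72  cpu  (4B, 4-aligned)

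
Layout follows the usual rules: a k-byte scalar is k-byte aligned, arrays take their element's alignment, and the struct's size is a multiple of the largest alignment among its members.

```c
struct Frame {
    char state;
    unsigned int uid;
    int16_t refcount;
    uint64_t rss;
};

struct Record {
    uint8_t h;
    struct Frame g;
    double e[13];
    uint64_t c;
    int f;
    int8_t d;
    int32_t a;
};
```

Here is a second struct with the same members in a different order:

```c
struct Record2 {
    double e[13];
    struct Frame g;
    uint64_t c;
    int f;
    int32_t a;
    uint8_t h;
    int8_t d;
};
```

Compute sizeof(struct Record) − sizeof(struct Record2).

8

Frame: @0: state [1B, align 1] → 1; +3 pad (align 4); @4: uid [4B, align 4] → 8; @8: refcount [2B, align 2] → 10; +6 pad (align 8); @16: rss [8B, align 8] → 24; size 24, align 8
@0: h [1B, align 1] → 1
+7 pad (align 8)
@8: g [24B, align 8] → 32
@32: e [104B, align 8] → 136
@136: c [8B, align 8] → 144
@144: f [4B, align 4] → 148
@148: d [1B, align 1] → 149
+3 pad (align 4)
@152: a [4B, align 4] → 156
+4 tail pad (align 8)
size 160, align 8
— Record2 —
@0: e [104B, align 8] → 104
@104: g [24B, align 8] → 128
@128: c [8B, align 8] → 136
@136: f [4B, align 4] → 140
@140: a [4B, align 4] → 144
@144: h [1B, align 1] → 145
@145: d [1B, align 1] → 146
+6 tail pad (align 8)
size 152, align 8
160 − 152 = 8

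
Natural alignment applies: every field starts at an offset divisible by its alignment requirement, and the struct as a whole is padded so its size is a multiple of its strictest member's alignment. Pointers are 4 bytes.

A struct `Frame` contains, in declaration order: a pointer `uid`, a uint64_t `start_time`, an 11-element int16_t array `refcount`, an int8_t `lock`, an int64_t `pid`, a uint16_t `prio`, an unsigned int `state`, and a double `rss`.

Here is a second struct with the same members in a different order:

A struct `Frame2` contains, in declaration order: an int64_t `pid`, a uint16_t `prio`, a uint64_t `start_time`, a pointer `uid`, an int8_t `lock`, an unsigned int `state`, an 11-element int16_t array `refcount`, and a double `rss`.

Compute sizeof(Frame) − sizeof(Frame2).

-8

0..4  uid  (4B, 4-aligned)
4..8  -- padding (4B)
8..16  start_time  (8B, 8-aligned)
16..38  refcount  (22B, 2-aligned)
38..39  lock  (1B, 1-aligned)
39..40  -- padding (1B)
40..48  pid  (8B, 8-aligned)
48..50  prio  (2B, 2-aligned)
50..52  -- padding (2B)
52..56  state  (4B, 4-aligned)
56..64  rss  (8B, 8-aligned)
sizeof = 64, alignof = 8
— Frame2 —
0..8  pid  (8B, 8-aligned)
8..10  prio  (2B, 2-aligned)
10..16  -- padding (6B)
16..24  start_time  (8B, 8-aligned)
24..28  uid  (4B, 4-aligned)
28..29  lock  (1B, 1-aligned)
29..32  -- padding (3B)
32..36  state  (4B, 4-aligned)
36..58  refcount  (22B, 2-aligned)
58..64  -- padding (6B)
64..72  rss  (8B, 8-aligned)
sizeof = 72, alignof = 8
64 − 72 = -8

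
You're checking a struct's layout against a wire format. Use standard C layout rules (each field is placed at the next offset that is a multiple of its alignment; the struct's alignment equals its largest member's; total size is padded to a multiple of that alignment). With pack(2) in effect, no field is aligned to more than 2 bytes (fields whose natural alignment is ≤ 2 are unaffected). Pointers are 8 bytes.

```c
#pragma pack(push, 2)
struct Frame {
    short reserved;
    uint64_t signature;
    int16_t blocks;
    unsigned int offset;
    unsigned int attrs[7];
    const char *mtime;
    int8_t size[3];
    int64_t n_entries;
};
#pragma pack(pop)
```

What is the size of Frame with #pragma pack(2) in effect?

reserved at 0 (size 2, align 2) → ends 2
signature at 2 (size 8, align 2) → ends 10
blocks at 10 (size 2, align 2) → ends 12
offset at 12 (size 4, align 2) → ends 16
attrs at 16 (size 28, align 2) → ends 44
mtime at 44 (size 8, align 2) → ends 52
size at 52 (size 3, align 1) → ends 55
pad 1 to align 2 for n_entries
n_entries at 56 (size 8, align 2) → ends 64
total 64 bytes, alignment 2

64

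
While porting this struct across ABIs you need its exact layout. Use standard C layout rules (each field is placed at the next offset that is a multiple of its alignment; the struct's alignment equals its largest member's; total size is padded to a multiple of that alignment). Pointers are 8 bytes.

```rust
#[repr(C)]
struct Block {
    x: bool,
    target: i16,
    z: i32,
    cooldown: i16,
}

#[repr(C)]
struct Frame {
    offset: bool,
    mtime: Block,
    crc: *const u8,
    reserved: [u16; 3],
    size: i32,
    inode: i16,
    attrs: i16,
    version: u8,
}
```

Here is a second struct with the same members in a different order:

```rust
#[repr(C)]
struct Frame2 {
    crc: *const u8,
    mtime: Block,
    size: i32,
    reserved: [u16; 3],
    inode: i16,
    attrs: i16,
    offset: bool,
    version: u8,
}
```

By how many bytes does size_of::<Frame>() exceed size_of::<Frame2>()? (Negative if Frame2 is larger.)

Block: @0: x [1B, align 1] → 1; +1 pad (align 2); @2: target [2B, align 2] → 4; @4: z [4B, align 4] → 8; @8: cooldown [2B, align 2] → 10; +2 tail pad (align 4); size 12, align 4
@0: offset [1B, align 1] → 1
+3 pad (align 4)
@4: mtime [12B, align 4] → 16
@16: crc [8B, align 8] → 24
@24: reserved [6B, align 2] → 30
+2 pad (align 4)
@32: size [4B, align 4] → 36
@36: inode [2B, align 2] → 38
@38: attrs [2B, align 2] → 40
@40: version [1B, align 1] → 41
+7 tail pad (align 8)
size 48, align 8
— Frame2 —
@0: crc [8B, align 8] → 8
@8: mtime [12B, align 4] → 20
@20: size [4B, align 4] → 24
@24: reserved [6B, align 2] → 30
@30: inode [2B, align 2] → 32
@32: attrs [2B, align 2] → 34
@34: offset [1B, align 1] → 35
@35: version [1B, align 1] → 36
+4 tail pad (align 8)
size 40, align 8
48 − 40 = 8

8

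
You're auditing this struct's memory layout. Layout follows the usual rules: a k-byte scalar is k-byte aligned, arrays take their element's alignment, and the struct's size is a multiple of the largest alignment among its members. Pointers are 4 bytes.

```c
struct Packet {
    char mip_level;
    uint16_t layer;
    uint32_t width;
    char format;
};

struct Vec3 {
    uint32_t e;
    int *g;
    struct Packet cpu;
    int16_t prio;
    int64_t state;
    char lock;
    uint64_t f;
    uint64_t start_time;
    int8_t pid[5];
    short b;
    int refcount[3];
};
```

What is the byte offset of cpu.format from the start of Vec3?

Packet: @0: mip_level [1B, align 1] → 1; +1 pad (align 2); @2: layer [2B, align 2] → 4; @4: width [4B, align 4] → 8; @8: format [1B, align 1] → 9; +3 tail pad (align 4); size 12, align 4
@0: e [4B, align 4] → 4
@4: g [4B, align 4] → 8
@8: cpu [12B, align 4] → 20
within Packet: format at 8
8 + 8 = 16

16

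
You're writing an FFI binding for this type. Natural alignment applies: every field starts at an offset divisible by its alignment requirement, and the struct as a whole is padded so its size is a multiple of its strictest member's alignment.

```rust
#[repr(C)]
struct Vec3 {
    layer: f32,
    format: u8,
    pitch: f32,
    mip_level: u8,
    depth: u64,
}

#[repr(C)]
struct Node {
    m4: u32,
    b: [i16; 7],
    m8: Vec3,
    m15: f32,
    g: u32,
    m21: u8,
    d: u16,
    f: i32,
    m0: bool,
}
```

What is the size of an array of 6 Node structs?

Vec3: layer at 0 (size 4, align 4) → ends 4; format at 4 (size 1, align 1) → ends 5; pad 3 to align 4 for pitch; pitch at 8 (size 4, align 4) → ends 12; mip_level at 12 (size 1, align 1) → ends 13; pad 3 to align 8 for depth; depth at 16 (size 8, align 8) → ends 24; total 24 bytes, alignment 8
m4 at 0 (size 4, align 4) → ends 4
b at 4 (size 14, align 2) → ends 18
pad 6 to align 8 for m8
m8 at 24 (size 24, align 8) → ends 48
m15 at 48 (size 4, align 4) → ends 52
g at 52 (size 4, align 4) → ends 56
m21 at 56 (size 1, align 1) → ends 57
pad 1 to align 2 for d
d at 58 (size 2, align 2) → ends 60
f at 60 (size 4, align 4) → ends 64
m0 at 64 (size 1, align 1) → ends 65
tail pad 7 to reach multiple of 8
total 72 bytes, alignment 8
array of 6: 6 × 72 = 432

432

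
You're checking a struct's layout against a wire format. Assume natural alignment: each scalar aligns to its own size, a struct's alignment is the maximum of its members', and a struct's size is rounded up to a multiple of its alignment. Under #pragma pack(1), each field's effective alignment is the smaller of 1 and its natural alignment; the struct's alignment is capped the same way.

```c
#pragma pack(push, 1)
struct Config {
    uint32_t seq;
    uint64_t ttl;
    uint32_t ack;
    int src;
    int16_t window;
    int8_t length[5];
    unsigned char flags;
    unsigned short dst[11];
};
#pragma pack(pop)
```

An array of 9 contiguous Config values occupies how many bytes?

450

@0: seq [4B, align 1] → 4
@4: ttl [8B, align 1] → 12
@12: ack [4B, align 1] → 16
@16: src [4B, align 1] → 20
@20: window [2B, align 1] → 22
@22: length [5B, align 1] → 27
@27: flags [1B, align 1] → 28
@28: dst [22B, align 1] → 50
size 50, align 1
array of 9: 9 × 50 = 450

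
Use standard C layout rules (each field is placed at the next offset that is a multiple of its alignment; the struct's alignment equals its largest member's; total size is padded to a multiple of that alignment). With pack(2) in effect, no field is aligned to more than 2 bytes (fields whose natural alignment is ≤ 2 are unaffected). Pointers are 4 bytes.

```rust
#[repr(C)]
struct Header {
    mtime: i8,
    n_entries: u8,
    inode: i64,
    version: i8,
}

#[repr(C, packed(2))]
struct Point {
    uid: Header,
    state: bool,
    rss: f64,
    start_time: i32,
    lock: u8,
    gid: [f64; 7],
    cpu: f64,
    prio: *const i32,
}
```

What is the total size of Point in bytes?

108

Header: @0: mtime [1B, align 1] → 1; @1: n_entries [1B, align 1] → 2; +6 pad (align 8); @8: inode [8B, align 8] → 16; @16: version [1B, align 1] → 17; +7 tail pad (align 8); size 24, align 8
@0: uid [24B, align 2] → 24
@24: state [1B, align 1] → 25
+1 pad (align 2)
@26: rss [8B, align 2] → 34
@34: start_time [4B, align 2] → 38
@38: lock [1B, align 1] → 39
+1 pad (align 2)
@40: gid [56B, align 2] → 96
@96: cpu [8B, align 2] → 104
@104: prio [4B, align 2] → 108
size 108, align 2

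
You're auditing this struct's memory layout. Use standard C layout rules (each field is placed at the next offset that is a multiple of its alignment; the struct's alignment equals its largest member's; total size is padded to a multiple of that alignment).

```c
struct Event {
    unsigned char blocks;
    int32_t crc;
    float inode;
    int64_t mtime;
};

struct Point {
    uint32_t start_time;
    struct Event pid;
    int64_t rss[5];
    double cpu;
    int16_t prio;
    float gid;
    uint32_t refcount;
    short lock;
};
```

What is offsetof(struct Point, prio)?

Event: 0..1  blocks  (1B, 1-aligned); 1..4  -- padding (3B); 4..8  crc  (4B, 4-aligned); 8..12  inode  (4B, 4-aligned); 12..16  -- padding (4B); 16..24  mtime  (8B, 8-aligned); sizeof = 24, alignof = 8
0..4  start_time  (4B, 4-aligned)
4..8  -- padding (4B)
8..32  pid  (24B, 8-aligned)
32..72  rss  (40B, 8-aligned)
72..80  cpu  (8B, 8-aligned)
80..82  prio  (2B, 2-aligned)

80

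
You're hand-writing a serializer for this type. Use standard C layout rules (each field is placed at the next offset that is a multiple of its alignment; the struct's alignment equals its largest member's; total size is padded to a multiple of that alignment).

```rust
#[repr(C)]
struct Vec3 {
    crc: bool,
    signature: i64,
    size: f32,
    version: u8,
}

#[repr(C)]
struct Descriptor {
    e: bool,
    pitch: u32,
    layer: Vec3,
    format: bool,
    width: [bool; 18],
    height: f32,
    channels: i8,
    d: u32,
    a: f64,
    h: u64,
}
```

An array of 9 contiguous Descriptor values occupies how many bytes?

720

Vec3: @0: crc [1B, align 1] → 1; +7 pad (align 8); @8: signature [8B, align 8] → 16; @16: size [4B, align 4] → 20; @20: version [1B, align 1] → 21; +3 tail pad (align 8); size 24, align 8
@0: e [1B, align 1] → 1
+3 pad (align 4)
@4: pitch [4B, align 4] → 8
@8: layer [24B, align 8] → 32
@32: format [1B, align 1] → 33
@33: width [18B, align 1] → 51
+1 pad (align 4)
@52: height [4B, align 4] → 56
@56: channels [1B, align 1] → 57
+3 pad (align 4)
@60: d [4B, align 4] → 64
@64: a [8B, align 8] → 72
@72: h [8B, align 8] → 80
size 80, align 8
array of 9: 9 × 80 = 720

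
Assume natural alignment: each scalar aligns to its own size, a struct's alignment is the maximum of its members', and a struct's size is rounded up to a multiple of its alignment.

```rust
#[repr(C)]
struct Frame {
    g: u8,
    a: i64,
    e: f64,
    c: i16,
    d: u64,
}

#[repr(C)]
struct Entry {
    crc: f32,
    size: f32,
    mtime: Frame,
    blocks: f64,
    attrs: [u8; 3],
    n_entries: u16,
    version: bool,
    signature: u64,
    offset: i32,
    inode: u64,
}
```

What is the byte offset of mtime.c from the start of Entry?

Frame: 0..1  g  (1B, 1-aligned); 1..8  -- padding (7B); 8..16  a  (8B, 8-aligned); 16..24  e  (8B, 8-aligned); 24..26  c  (2B, 2-aligned); 26..32  -- padding (6B); 32..40  d  (8B, 8-aligned); sizeof = 40, alignof = 8
0..4  crc  (4B, 4-aligned)
4..8  size  (4B, 4-aligned)
8..48  mtime  (40B, 8-aligned)
within Frame: c at 24
8 + 24 = 32

32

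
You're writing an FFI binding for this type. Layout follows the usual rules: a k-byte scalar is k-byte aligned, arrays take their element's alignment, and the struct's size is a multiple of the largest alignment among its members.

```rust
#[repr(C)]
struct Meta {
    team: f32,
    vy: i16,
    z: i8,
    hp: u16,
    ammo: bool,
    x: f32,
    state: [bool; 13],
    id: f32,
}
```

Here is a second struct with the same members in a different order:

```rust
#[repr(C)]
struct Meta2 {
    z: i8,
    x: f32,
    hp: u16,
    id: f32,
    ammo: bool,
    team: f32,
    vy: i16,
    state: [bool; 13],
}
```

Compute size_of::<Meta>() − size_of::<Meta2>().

team at 0 (size 4, align 4) → ends 4
vy at 4 (size 2, align 2) → ends 6
z at 6 (size 1, align 1) → ends 7
pad 1 to align 2 for hp
hp at 8 (size 2, align 2) → ends 10
ammo at 10 (size 1, align 1) → ends 11
pad 1 to align 4 for x
x at 12 (size 4, align 4) → ends 16
state at 16 (size 13, align 1) → ends 29
pad 3 to align 4 for id
id at 32 (size 4, align 4) → ends 36
total 36 bytes, alignment 4
— Meta2 —
z at 0 (size 1, align 1) → ends 1
pad 3 to align 4 for x
x at 4 (size 4, align 4) → ends 8
hp at 8 (size 2, align 2) → ends 10
pad 2 to align 4 for id
id at 12 (size 4, align 4) → ends 16
ammo at 16 (size 1, align 1) → ends 17
pad 3 to align 4 for team
team at 20 (size 4, align 4) → ends 24
vy at 24 (size 2, align 2) → ends 26
state at 26 (size 13, align 1) → ends 39
tail pad 1 to reach multiple of 4
total 40 bytes, alignment 4
36 − 40 = -4

-4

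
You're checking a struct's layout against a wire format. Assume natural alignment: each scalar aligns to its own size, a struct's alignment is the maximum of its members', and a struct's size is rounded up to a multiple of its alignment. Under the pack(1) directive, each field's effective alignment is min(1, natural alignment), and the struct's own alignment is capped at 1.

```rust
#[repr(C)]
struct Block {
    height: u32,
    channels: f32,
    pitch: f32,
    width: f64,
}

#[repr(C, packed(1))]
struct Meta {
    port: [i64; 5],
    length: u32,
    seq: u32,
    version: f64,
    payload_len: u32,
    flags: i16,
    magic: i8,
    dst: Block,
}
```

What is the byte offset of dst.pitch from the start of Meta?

Block: @0: height [4B, align 4] → 4; @4: channels [4B, align 4] → 8; @8: pitch [4B, align 4] → 12; +4 pad (align 8); @16: width [8B, align 8] → 24; size 24, align 8
@0: port [40B, align 1] → 40
@40: length [4B, align 1] → 44
@44: seq [4B, align 1] → 48
@48: version [8B, align 1] → 56
@56: payload_len [4B, align 1] → 60
@60: flags [2B, align 1] → 62
@62: magic [1B, align 1] → 63
@63: dst [24B, align 1] → 87
within Block: pitch at 8
63 + 8 = 71

71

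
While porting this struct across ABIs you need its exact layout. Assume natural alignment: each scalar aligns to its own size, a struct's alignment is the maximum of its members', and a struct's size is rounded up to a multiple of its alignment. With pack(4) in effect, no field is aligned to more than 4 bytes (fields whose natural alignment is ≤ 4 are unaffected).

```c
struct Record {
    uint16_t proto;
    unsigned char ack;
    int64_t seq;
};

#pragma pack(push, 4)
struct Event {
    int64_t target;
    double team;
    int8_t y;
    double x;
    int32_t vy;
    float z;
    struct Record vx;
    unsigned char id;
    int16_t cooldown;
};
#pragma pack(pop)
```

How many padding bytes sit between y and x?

Record: proto at 0 (size 2, align 2) → ends 2; ack at 2 (size 1, align 1) → ends 3; pad 5 to align 8 for seq; seq at 8 (size 8, align 8) → ends 16; total 16 bytes, alignment 8
target at 0 (size 8, align 4) → ends 8
team at 8 (size 8, align 4) → ends 16
y at 16 (size 1, align 1) → ends 17
pad 3 to align 4 for x
x at 20 (size 8, align 4) → ends 28

3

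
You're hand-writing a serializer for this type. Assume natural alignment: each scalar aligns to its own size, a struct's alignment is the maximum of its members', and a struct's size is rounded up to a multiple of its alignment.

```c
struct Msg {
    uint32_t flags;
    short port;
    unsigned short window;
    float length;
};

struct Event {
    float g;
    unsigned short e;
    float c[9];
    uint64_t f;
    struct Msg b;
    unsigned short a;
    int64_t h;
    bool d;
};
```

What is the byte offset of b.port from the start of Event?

60

Msg: flags at 0 (size 4, align 4) → ends 4; port at 4 (size 2, align 2) → ends 6; window at 6 (size 2, align 2) → ends 8; length at 8 (size 4, align 4) → ends 12; total 12 bytes, alignment 4
g at 0 (size 4, align 4) → ends 4
e at 4 (size 2, align 2) → ends 6
pad 2 to align 4 for c
c at 8 (size 36, align 4) → ends 44
pad 4 to align 8 for f
f at 48 (size 8, align 8) → ends 56
b at 56 (size 12, align 4) → ends 68
within Msg: port at 4
56 + 4 = 60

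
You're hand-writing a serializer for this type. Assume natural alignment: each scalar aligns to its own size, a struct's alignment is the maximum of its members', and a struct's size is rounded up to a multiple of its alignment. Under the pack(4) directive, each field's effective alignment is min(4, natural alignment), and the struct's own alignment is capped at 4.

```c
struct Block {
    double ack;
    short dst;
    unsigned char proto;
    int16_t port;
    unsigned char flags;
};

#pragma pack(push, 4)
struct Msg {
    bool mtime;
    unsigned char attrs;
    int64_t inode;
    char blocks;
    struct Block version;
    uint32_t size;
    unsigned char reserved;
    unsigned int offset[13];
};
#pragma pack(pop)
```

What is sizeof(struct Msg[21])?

Block: 0..8  ack  (8B, 8-aligned); 8..10  dst  (2B, 2-aligned); 10..11  proto  (1B, 1-aligned); 11..12  -- padding (1B); 12..14  port  (2B, 2-aligned); 14..15  flags  (1B, 1-aligned); 15..16  -- tail padding (1B); sizeof = 16, alignof = 8
0..1  mtime  (1B, 1-aligned)
1..2  attrs  (1B, 1-aligned)
2..4  -- padding (2B)
4..12  inode  (8B, 4-aligned)
12..13  blocks  (1B, 1-aligned)
13..16  -- padding (3B)
16..32  version  (16B, 4-aligned)
32..36  size  (4B, 4-aligned)
36..37  reserved  (1B, 1-aligned)
37..40  -- padding (3B)
40..92  offset  (52B, 4-aligned)
sizeof = 92, alignof = 4
array of 21: 21 × 92 = 1932

1932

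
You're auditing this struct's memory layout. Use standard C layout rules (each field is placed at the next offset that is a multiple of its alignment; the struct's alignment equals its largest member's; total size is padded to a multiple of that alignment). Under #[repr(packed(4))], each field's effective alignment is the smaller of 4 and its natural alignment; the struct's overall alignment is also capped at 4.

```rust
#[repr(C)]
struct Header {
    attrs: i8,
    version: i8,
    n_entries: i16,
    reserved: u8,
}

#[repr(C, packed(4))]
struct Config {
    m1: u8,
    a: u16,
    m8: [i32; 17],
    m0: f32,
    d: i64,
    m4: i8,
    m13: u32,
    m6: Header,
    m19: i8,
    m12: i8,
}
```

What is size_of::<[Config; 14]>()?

1400

Header: @0: attrs [1B, align 1] → 1; @1: version [1B, align 1] → 2; @2: n_entries [2B, align 2] → 4; @4: reserved [1B, align 1] → 5; +1 tail pad (align 2); size 6, align 2
@0: m1 [1B, align 1] → 1
+1 pad (align 2)
@2: a [2B, align 2] → 4
@4: m8 [68B, align 4] → 72
@72: m0 [4B, align 4] → 76
@76: d [8B, align 4] → 84
@84: m4 [1B, align 1] → 85
+3 pad (align 4)
@88: m13 [4B, align 4] → 92
@92: m6 [6B, align 2] → 98
@98: m19 [1B, align 1] → 99
@99: m12 [1B, align 1] → 100
size 100, align 4
array of 14: 14 × 100 = 1400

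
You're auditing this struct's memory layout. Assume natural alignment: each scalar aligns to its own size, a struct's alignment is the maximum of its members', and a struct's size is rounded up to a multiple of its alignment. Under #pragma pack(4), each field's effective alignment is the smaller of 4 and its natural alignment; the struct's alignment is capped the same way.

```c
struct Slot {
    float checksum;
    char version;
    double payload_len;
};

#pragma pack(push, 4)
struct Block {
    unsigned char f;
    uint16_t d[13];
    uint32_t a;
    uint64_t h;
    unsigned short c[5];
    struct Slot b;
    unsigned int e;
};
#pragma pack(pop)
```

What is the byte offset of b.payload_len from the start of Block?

60

Slot: 0..4  checksum  (4B, 4-aligned); 4..5  version  (1B, 1-aligned); 5..8  -- padding (3B); 8..16  payload_len  (8B, 8-aligned); sizeof = 16, alignof = 8
0..1  f  (1B, 1-aligned)
1..2  -- padding (1B)
2..28  d  (26B, 2-aligned)
28..32  a  (4B, 4-aligned)
32..40  h  (8B, 4-aligned)
40..50  c  (10B, 2-aligned)
50..52  -- padding (2B)
52..68  b  (16B, 4-aligned)
within Slot: payload_len at 8
52 + 8 = 60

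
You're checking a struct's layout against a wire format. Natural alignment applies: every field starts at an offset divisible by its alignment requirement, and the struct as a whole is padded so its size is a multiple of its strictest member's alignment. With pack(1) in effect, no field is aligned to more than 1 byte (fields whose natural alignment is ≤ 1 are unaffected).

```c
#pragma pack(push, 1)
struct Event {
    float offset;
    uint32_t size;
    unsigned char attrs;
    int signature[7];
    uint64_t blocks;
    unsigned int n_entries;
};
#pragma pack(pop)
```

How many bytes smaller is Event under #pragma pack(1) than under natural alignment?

natural layout:
  offset at 0 (size 4, align 4) → ends 4
  size at 4 (size 4, align 4) → ends 8
  attrs at 8 (size 1, align 1) → ends 9
  pad 3 to align 4 for signature
  signature at 12 (size 28, align 4) → ends 40
  blocks at 40 (size 8, align 8) → ends 48
  n_entries at 48 (size 4, align 4) → ends 52
  tail pad 4 to reach multiple of 8
  total 56 bytes, alignment 8
packed(1) layout:
  offset at 0 (size 4, align 1) → ends 4
  size at 4 (size 4, align 1) → ends 8
  attrs at 8 (size 1, align 1) → ends 9
  signature at 9 (size 28, align 1) → ends 37
  blocks at 37 (size 8, align 1) → ends 45
  n_entries at 45 (size 4, align 1) → ends 49
  total 49 bytes, alignment 1
56 − 49 = 7

7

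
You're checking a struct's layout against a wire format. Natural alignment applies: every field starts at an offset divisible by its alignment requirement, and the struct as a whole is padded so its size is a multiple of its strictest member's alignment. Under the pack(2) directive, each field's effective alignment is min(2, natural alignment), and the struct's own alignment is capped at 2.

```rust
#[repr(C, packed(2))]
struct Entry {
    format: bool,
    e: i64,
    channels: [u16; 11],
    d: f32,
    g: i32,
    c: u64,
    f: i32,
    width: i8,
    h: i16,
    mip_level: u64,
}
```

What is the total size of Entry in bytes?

64

format at 0 (size 1, align 1) → ends 1
pad 1 to align 2 for e
e at 2 (size 8, align 2) → ends 10
channels at 10 (size 22, align 2) → ends 32
d at 32 (size 4, align 2) → ends 36
g at 36 (size 4, align 2) → ends 40
c at 40 (size 8, align 2) → ends 48
f at 48 (size 4, align 2) → ends 52
width at 52 (size 1, align 1) → ends 53
pad 1 to align 2 for h
h at 54 (size 2, align 2) → ends 56
mip_level at 56 (size 8, align 2) → ends 64
total 64 bytes, alignment 2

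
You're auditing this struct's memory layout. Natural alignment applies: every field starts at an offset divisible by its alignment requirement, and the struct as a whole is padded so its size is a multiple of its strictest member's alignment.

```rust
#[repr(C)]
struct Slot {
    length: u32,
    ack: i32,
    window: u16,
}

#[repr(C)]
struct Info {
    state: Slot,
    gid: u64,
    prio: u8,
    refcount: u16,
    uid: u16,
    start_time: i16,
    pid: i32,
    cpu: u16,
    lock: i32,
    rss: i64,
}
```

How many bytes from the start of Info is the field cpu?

Slot: length at 0 (size 4, align 4) → ends 4; ack at 4 (size 4, align 4) → ends 8; window at 8 (size 2, align 2) → ends 10; tail pad 2 to reach multiple of 4; total 12 bytes, alignment 4
state at 0 (size 12, align 4) → ends 12
pad 4 to align 8 for gid
gid at 16 (size 8, align 8) → ends 24
prio at 24 (size 1, align 1) → ends 25
pad 1 to align 2 for refcount
refcount at 26 (size 2, align 2) → ends 28
uid at 28 (size 2, align 2) → ends 30
start_time at 30 (size 2, align 2) → ends 32
pid at 32 (size 4, align 4) → ends 36
cpu at 36 (size 2, align 2) → ends 38

36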